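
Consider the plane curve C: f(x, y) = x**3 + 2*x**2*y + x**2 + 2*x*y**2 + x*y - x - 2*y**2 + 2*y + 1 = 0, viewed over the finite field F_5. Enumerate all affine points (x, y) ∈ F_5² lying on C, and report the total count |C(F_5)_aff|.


Affine F_5-points: {(2, 1), (2, 3), (3, 4), (4, 3), (4, 4)}; count = 5.

For each of the 25 pairs (x, y) ∈ F_5², evaluate f(x, y) mod 5. Record the zeros.
  x = 0: [0↦1, 1↦1, 2↦2, 3↦4, 4↦2]  zeros at y ∈ ∅
  x = 1: [0↦2, 1↦2, 2↦2, 3↦2, 4↦2]  zeros at y ∈ ∅
  x = 2: [0↦1, 1↦0, 2↦3, 3↦0, 4↦1]  zeros at y ∈ {1, 3}
  x = 3: [0↦4, 1↦1, 2↦1, 3↦4, 4↦0]  zeros at y ∈ {4}
  x = 4: [0↦2, 1↦1, 2↦2, 3↦0, 4↦0]  zeros at y ∈ {3, 4}
Collecting zeros: affine points = {(2, 1), (2, 3), (3, 4), (4, 3), (4, 4)}.
Total count |C(F_5)_aff| = 5.


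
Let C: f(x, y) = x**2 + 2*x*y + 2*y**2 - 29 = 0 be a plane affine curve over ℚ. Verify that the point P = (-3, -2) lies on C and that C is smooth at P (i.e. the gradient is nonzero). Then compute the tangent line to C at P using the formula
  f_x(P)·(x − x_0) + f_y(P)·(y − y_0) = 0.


Tangent line at P: -10*x - 14*y - 58 = 0.

Step 1: f(-3, -2) = 0, so P lies on C.
Step 2: partial derivatives
  f_x(x, y) = 2*x + 2*y, f_y(x, y) = 2*x + 4*y.
  f_x(P) = -10, f_y(P) = -14 (gradient nonzero, so P is smooth).
Step 3: tangent line at P: -10·(x − -3) + -14·(y − -2) = 0.
Expanding: -10*x - 14*y - 58 = 0.


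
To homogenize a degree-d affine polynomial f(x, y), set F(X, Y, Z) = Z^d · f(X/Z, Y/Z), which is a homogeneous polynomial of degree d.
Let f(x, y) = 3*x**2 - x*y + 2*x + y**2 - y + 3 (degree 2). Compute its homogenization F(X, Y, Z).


F(X, Y, Z) = 3*X**2 - X*Y + 2*X*Z + Y**2 - Y*Z + 3*Z**2

deg(f) = 2.
Substitute x = X/Z, y = Y/Z into f, then multiply by Z^2.
  monomial 3·x^2·y^0 ↦ 3·X^2·Y^0·Z^0.
  monomial -1·x^1·y^1 ↦ -1·X^1·Y^1·Z^0.
  monomial 2·x^1·y^0 ↦ 2·X^1·Y^0·Z^1.
  monomial 1·x^0·y^2 ↦ 1·X^0·Y^2·Z^0.
  monomial -1·x^0·y^1 ↦ -1·X^0·Y^1·Z^1.
  monomial 3·x^0·y^0 ↦ 3·X^0·Y^0·Z^2.
Collecting: F(X, Y, Z) = 3*X**2 - X*Y + 2*X*Z + Y**2 - Y*Z + 3*Z**2.


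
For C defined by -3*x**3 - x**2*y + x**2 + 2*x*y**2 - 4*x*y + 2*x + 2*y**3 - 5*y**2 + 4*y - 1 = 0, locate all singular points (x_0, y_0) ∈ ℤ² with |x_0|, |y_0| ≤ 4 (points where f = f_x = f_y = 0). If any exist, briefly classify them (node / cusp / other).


Singular points: {(0, 1)}; classification: cusp.

Compute partial derivatives:
  f_x = -9*x**2 - 2*x*y + 2*x + 2*y**2 - 4*y + 2.
  f_y = -x**2 + 4*x*y - 4*x + 6*y**2 - 10*y + 4.
Scan x_0 ∈ {−4, ..., 4}. For each x_0, f_y(x_0, y) is a polynomial in y; find its integer roots y ∈ {−4, ..., 4}, then test f_x and f at those candidates.
  x = -4: f_y(-4, y) = 6*y**2 - 26*y + 4; no integer root y with |y| ≤ 4.
  x = -3: f_y(-3, y) = 6*y**2 - 22*y + 7; no integer root y with |y| ≤ 4.
  x = -2: f_y(-2, y) = 6*y**2 - 18*y + 8; no integer root y with |y| ≤ 4.
  x = -1: f_y(-1, y) = 6*y**2 - 14*y + 7; no integer root y with |y| ≤ 4.
  x = 0: f_y(0, y) = 6*y**2 - 10*y + 4; vanishes at y ∈ {1}. (0, 1): f_x = 0, f = 0 — SINGULAR.
  x = 1: f_y(1, y) = 6*y**2 - 6*y - 1; no integer root y with |y| ≤ 4.
  x = 2: f_y(2, y) = 6*y**2 - 2*y - 8; vanishes at y ∈ {-1}. (2, -1): f_x = -20 ≠ 0.
  x = 3: f_y(3, y) = 6*y**2 + 2*y - 17; no integer root y with |y| ≤ 4.
  x = 4: f_y(4, y) = 6*y**2 + 6*y - 28; no integer root y with |y| ≤ 4.
Only singular point on the grid: (0, 1).
Classify: substitute x = 0 + u, y = 1 + v and expand: f = -3*u**3 - u**2*v + 2*u*v**2 + 2*v**3 + v**2.
No constant or linear terms (consistent with a singular point). Quadratic part: v**2. Cubic part: -3*u**3 - u**2*v + 2*u*v**2 + 2*v**3.
The quadratic part v**2 is a perfect square, so there is a single (double) tangent line v = 0, i.e. y = 1. Restricting the cubic part to that line (v = 0) leaves -3*u**3 ≠ 0, so f is not divisible by v and the branch is v² ≈ 3*u**3 to lowest order — this is a cusp.
Classification: cusp.


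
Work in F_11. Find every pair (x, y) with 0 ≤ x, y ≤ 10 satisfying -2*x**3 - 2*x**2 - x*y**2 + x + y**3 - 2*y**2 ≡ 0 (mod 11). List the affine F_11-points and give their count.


Affine F_11-points: {(0, 0), (0, 2), (2, 0), (2, 4), (3, 6), (5, 8), (8, 0), (8, 10), (9, 3), (10, 5)}; count = 10.

For each of the 121 pairs (x, y) ∈ F_11², evaluate f(x, y) mod 11. Record the zeros.
  x = 0: [0↦0, 1↦10, 2↦0, 3↦9, 4↦10, 5↦9, 6↦1, 7↦3, 8↦10, 9↦6, 10↦8]  zeros at y ∈ {0, 2}
  x = 1: [0↦8, 1↦6, 2↦4, 3↦8, 4↦2, 5↦3, 6↦6, 7↦6, 8↦9, 9↦10, 10↦4]  zeros at y ∈ ∅
  x = 2: [0↦0, 1↦8, 2↦3, 3↦2, 4↦0, 5↦3, 6↦6, 7↦4, 8↦3, 9↦9, 10↦6]  zeros at y ∈ {0, 4}
  x = 3: [0↦8, 1↦4, 2↦7, 3↦1, 4↦3, 5↦8, 6↦0, 7↦7, 8↦2, 9↦2, 10↦2]  zeros at y ∈ {6}
  x = 4: [0↦9, 1↦4, 2↦4, 3↦4, 4↦10, 5↦6, 6↦9, 7↦3, 8↦5, 9↦10, 10↦2]  zeros at y ∈ ∅
  x = 5: [0↦2, 1↦7, 2↦4, 3↦10, 4↦9, 5↦7, 6↦10, 7↦2, 8↦0, 9↦10, 10↦5]  zeros at y ∈ {8}
  x = 6: [0↦8, 1↦1, 2↦6, 3↦7, 4↦10, 5↦10, 6↦2, 7↦3, 8↦8, 9↦1, 10↦10]  zeros at y ∈ ∅
  x = 7: [0↦4, 1↦7, 2↦9, 3↦5, 4↦1, 5↦3, 6↦6, 7↦5, 8↦6, 9↦4, 10↦5]  zeros at y ∈ ∅
  x = 8: [0↦0, 1↦2, 2↦1, 3↦3, 4↦3, 5↦7, 6↦10, 7↦7, 8↦4, 9↦7, 10↦0]  zeros at y ∈ {0, 10}
  x = 9: [0↦6, 1↦7, 2↦3, 3↦0, 4↦4, 5↦10, 6↦2, 7↦8, 8↦1, 9↦9, 10↦5]  zeros at y ∈ {3}
  x = 10: [0↦10, 1↦10, 2↦3, 3↦6, 4↦3, 5↦0, 6↦3, 7↦7, 8↦7, 9↦9, 10↦8]  zeros at y ∈ {5}
Collecting zeros: affine points = {(0, 0), (0, 2), (2, 0), (2, 4), (3, 6), (5, 8), (8, 0), (8, 10), (9, 3), (10, 5)}.
Total count |C(F_11)_aff| = 10.


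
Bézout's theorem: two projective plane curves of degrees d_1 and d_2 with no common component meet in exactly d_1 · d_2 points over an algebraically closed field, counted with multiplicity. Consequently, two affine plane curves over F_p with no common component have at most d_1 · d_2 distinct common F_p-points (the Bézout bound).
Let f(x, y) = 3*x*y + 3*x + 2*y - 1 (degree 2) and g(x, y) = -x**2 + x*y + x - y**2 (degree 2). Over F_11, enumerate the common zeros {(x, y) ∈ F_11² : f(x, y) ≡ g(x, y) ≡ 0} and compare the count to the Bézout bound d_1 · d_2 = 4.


Common zeros: ∅; count = 0; Bézout bound = 4.

deg(f) = 2, deg(g) = 2, so Bézout bound = 4.
Scan x ∈ F_11. For each x, list the y ∈ F_11 with f(x, y) ≡ 0 and those with g(x, y) ≡ 0 (mod 11); the common zeros in that column are the intersection.
  x = 0: f ≡ 0 at y ∈ {6}; g ≡ 0 at y ∈ {0}; common: ∅.
  x = 1: f ≡ 0 at y ∈ {4}; g ≡ 0 at y ∈ {0, 1}; common: ∅.
  x = 2: f ≡ 0 at y ∈ {9}; g ≡ 0 at y ∈ ∅; common: ∅.
  x = 3: f ≡ 0 at y ∈ ∅; g ≡ 0 at y ∈ ∅; common: ∅.
  x = 4: f ≡ 0 at y ∈ {0}; g ≡ 0 at y ∈ {7, 8}; common: ∅.
  x = 5: f ≡ 0 at y ∈ {5}; g ≡ 0 at y ∈ {8}; common: ∅.
  x = 6: f ≡ 0 at y ∈ {3}; g ≡ 0 at y ∈ {2, 4}; common: ∅.
  x = 7: f ≡ 0 at y ∈ {2}; g ≡ 0 at y ∈ ∅; common: ∅.
  x = 8: f ≡ 0 at y ∈ {8}; g ≡ 0 at y ∈ {2, 6}; common: ∅.
  x = 9: f ≡ 0 at y ∈ {1}; g ≡ 0 at y ∈ ∅; common: ∅.
  x = 10: f ≡ 0 at y ∈ {7}; g ≡ 0 at y ∈ {4, 6}; common: ∅.
Collecting: common zeros = ∅, so the count is 0.
Comparison with the Bézout bound: 0 ≤ 4 = deg(f)·deg(g), as expected for curves with no common component (the affine F_11-count falls short of the bound because intersections may lie at infinity, over extension fields, or carry multiplicity).


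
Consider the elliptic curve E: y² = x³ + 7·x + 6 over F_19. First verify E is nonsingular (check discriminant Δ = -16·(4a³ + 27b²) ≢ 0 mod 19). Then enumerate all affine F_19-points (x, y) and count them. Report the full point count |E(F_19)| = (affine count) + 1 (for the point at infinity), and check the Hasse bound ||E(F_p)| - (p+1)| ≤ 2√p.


Affine points = {(0, 5), (0, 14), (2, 3), (2, 16), (3, 4), (3, 15), (6, 6), (6, 13), (8, 2), (8, 17), (9, 0), (14, 6), (14, 13), (15, 3), (15, 16), (18, 6), (18, 13)}; affine count = 17; |E(F_19)| = 18.

Discriminant check: Δ ∝ 4a³ + 27b² = 4·7³ + 27·6² = 4·343 + 27·36 ≡ 7 (mod 19). Nonzero ⇒ E is nonsingular.
For each x ∈ F_19, compute rhs = x³ + 7·x + 6 mod 19, then count y ∈ F_19 with y² ≡ rhs.
  x = 0: rhs = 6, matching y values: 5, 14 (2 points).
  x = 1: rhs = 14, matching y values: none (0 points).
  x = 2: rhs = 9, matching y values: 3, 16 (2 points).
  x = 3: rhs = 16, matching y values: 4, 15 (2 points).
  x = 4: rhs = 3, matching y values: none (0 points).
  x = 5: rhs = 14, matching y values: none (0 points).
  x = 6: rhs = 17, matching y values: 6, 13 (2 points).
  x = 7: rhs = 18, matching y values: none (0 points).
  x = 8: rhs = 4, matching y values: 2, 17 (2 points).
  x = 9: rhs = 0, matching y values: 0 (1 points).
  x = 10: rhs = 12, matching y values: none (0 points).
  x = 11: rhs = 8, matching y values: none (0 points).
  x = 12: rhs = 13, matching y values: none (0 points).
  x = 13: rhs = 14, matching y values: none (0 points).
  x = 14: rhs = 17, matching y values: 6, 13 (2 points).
  x = 15: rhs = 9, matching y values: 3, 16 (2 points).
  x = 16: rhs = 15, matching y values: none (0 points).
  x = 17: rhs = 3, matching y values: none (0 points).
  x = 18: rhs = 17, matching y values: 6, 13 (2 points).
Total affine count: 17.
Full point count |E(F_19)| = 17 + 1 = 18.
Hasse bound: |18 − (19+1)| = |-2| = 2 ≤ 2√19 ≈ 8.7178 ✓.


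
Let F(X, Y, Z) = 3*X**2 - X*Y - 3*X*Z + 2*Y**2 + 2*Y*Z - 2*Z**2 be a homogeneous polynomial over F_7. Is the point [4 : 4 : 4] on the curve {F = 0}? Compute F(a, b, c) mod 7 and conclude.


F(4,4,4) ≡ 2 (mod 7); P is NOT on the curve.

Evaluate F(4, 4, 4) term-by-term (mod 7).
  3*X**2 ↦ 3·16·1·1 = 48
  -X*Y ↦ -1·4·4·1 = -16
  -3*X*Z ↦ -3·4·1·4 = -48
  2*Y**2 ↦ 2·1·16·1 = 32
  2*Y*Z ↦ 2·1·4·4 = 32
  -2*Z**2 ↦ -2·1·1·16 = -32
Sum: F(4, 4, 4) = (48) + (-16) + (-48) + (32) + (32) + (-32) = 16.
Reducing mod 7: 16 ≡ 2 (mod 7).
Since F(a, b, c) ≡ 2 ≠ 0 (mod 7), P does NOT lie on the curve.


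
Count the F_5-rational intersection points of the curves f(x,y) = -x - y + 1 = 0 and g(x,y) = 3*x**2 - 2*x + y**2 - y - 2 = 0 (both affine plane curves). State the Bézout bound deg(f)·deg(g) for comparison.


Common zeros: {(3, 3), (4, 2)}; count = 2; Bézout bound = 2.

deg(f) = 1, deg(g) = 2, so Bézout bound = 2.
Scan x ∈ F_5. For each x, list the y ∈ F_5 with f(x, y) ≡ 0 and those with g(x, y) ≡ 0 (mod 5); the common zeros in that column are the intersection.
  x = 0: f ≡ 0 at y ∈ {1}; g ≡ 0 at y ∈ {2, 4}; common: ∅.
  x = 1: f ≡ 0 at y ∈ {0}; g ≡ 0 at y ∈ {3}; common: ∅.
  x = 2: f ≡ 0 at y ∈ {4}; g ≡ 0 at y ∈ ∅; common: ∅.
  x = 3: f ≡ 0 at y ∈ {3}; g ≡ 0 at y ∈ {3}; common: {3}.
  x = 4: f ≡ 0 at y ∈ {2}; g ≡ 0 at y ∈ {2, 4}; common: {2}.
Collecting: common zeros = {(3, 3), (4, 2)}, so the count is 2.
Comparison with the Bézout bound: 2 ≤ 2 = deg(f)·deg(g), as expected for curves with no common component (the bound is attained).


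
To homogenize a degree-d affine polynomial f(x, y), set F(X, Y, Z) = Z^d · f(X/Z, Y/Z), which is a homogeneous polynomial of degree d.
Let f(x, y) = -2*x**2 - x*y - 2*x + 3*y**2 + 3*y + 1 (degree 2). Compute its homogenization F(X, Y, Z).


F(X, Y, Z) = -2*X**2 - X*Y - 2*X*Z + 3*Y**2 + 3*Y*Z + Z**2

deg(f) = 2.
Substitute x = X/Z, y = Y/Z into f, then multiply by Z^2.
  monomial -2·x^2·y^0 ↦ -2·X^2·Y^0·Z^0.
  monomial -1·x^1·y^1 ↦ -1·X^1·Y^1·Z^0.
  monomial -2·x^1·y^0 ↦ -2·X^1·Y^0·Z^1.
  monomial 3·x^0·y^2 ↦ 3·X^0·Y^2·Z^0.
  monomial 3·x^0·y^1 ↦ 3·X^0·Y^1·Z^1.
  monomial 1·x^0·y^0 ↦ 1·X^0·Y^0·Z^2.
Collecting: F(X, Y, Z) = -2*X**2 - X*Y - 2*X*Z + 3*Y**2 + 3*Y*Z + Z**2.


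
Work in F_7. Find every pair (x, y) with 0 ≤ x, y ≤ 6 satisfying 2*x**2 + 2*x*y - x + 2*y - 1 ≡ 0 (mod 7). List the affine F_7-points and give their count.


Affine F_7-points: {(0, 4), (1, 0), (2, 5), (3, 0), (4, 5), (5, 1)}; count = 6.

For each of the 49 pairs (x, y) ∈ F_7², evaluate f(x, y) mod 7. Record the zeros.
  x = 0: [0↦6, 1↦1, 2↦3, 3↦5, 4↦0, 5↦2, 6↦4]  zeros at y ∈ {4}
  x = 1: [0↦0, 1↦4, 2↦1, 3↦5, 4↦2, 5↦6, 6↦3]  zeros at y ∈ {0}
  x = 2: [0↦5, 1↦4, 2↦3, 3↦2, 4↦1, 5↦0, 6↦6]  zeros at y ∈ {5}
  x = 3: [0↦0, 1↦1, 2↦2, 3↦3, 4↦4, 5↦5, 6↦6]  zeros at y ∈ {0}
  x = 4: [0↦6, 1↦2, 2↦5, 3↦1, 4↦4, 5↦0, 6↦3]  zeros at y ∈ {5}
  x = 5: [0↦2, 1↦0, 2↦5, 3↦3, 4↦1, 5↦6, 6↦4]  zeros at y ∈ {1}
  x = 6: [0↦2, 1↦2, 2↦2, 3↦2, 4↦2, 5↦2, 6↦2]  zeros at y ∈ ∅
Collecting zeros: affine points = {(0, 4), (1, 0), (2, 5), (3, 0), (4, 5), (5, 1)}.
Total count |C(F_7)_aff| = 6.


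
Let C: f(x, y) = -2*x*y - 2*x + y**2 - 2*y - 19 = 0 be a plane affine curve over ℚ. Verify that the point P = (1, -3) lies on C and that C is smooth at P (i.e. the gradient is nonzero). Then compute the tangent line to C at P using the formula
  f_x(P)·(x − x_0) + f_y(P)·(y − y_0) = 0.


Tangent line at P: 4*x - 10*y - 34 = 0.

Step 1: f(1, -3) = 0, so P lies on C.
Step 2: partial derivatives
  f_x(x, y) = -2*y - 2, f_y(x, y) = -2*x + 2*y - 2.
  f_x(P) = 4, f_y(P) = -10 (gradient nonzero, so P is smooth).
Step 3: tangent line at P: 4·(x − 1) + -10·(y − -3) = 0.
Expanding: 4*x - 10*y - 34 = 0.


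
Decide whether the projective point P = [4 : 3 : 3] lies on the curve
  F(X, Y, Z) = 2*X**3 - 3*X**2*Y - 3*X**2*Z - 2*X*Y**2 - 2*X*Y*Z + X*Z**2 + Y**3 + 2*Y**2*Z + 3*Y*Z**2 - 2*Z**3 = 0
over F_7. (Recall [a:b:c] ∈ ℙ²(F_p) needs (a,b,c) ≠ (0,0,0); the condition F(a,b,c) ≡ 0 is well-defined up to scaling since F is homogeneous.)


F(4,3,3) ≡ 1 (mod 7); P is NOT on the curve.

Evaluate F(4, 3, 3) term-by-term (mod 7).
  2*X**3 ↦ 2·64·1·1 = 128
  -3*X**2*Y ↦ -3·16·3·1 = -144
  -3*X**2*Z ↦ -3·16·1·3 = -144
  -2*X*Y**2 ↦ -2·4·9·1 = -72
  -2*X*Y*Z ↦ -2·4·3·3 = -72
  X*Z**2 ↦ 1·4·1·9 = 36
  Y**3 ↦ 1·1·27·1 = 27
  2*Y**2*Z ↦ 2·1·9·3 = 54
  3*Y*Z**2 ↦ 3·1·3·9 = 81
  -2*Z**3 ↦ -2·1·1·27 = -54
Sum: F(4, 3, 3) = (128) + (-144) + (-144) + (-72) + (-72) + (36) + (27) + (54) + (81) + (-54) = -160.
Reducing mod 7: -160 ≡ 1 (mod 7).
Since F(a, b, c) ≡ 1 ≠ 0 (mod 7), P does NOT lie on the curve.


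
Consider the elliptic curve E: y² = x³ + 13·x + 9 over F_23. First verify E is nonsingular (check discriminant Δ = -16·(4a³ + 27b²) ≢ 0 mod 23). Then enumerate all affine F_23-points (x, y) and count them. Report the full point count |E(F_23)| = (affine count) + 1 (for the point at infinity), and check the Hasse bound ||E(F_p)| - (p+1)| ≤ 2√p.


Affine points = {(0, 3), (0, 20), (1, 0), (3, 11), (3, 12), (6, 2), (6, 21), (7, 11), (7, 12), (8, 2), (8, 21), (9, 2), (9, 21), (10, 9), (10, 14), (13, 11), (13, 12), (16, 9), (16, 14), (18, 7), (18, 16), (19, 10), (19, 13), (20, 9), (20, 14), (22, 8), (22, 15)}; affine count = 27; |E(F_23)| = 28.

Discriminant check: Δ ∝ 4a³ + 27b² = 4·13³ + 27·9² = 4·2197 + 27·81 ≡ 4 (mod 23). Nonzero ⇒ E is nonsingular.
For each x ∈ F_23, compute rhs = x³ + 13·x + 9 mod 23, then count y ∈ F_23 with y² ≡ rhs.
  x = 0: rhs = 9, matching y values: 3, 20 (2 points).
  x = 1: rhs = 0, matching y values: 0 (1 points).
  x = 2: rhs = 20, matching y values: none (0 points).
  x = 3: rhs = 6, matching y values: 11, 12 (2 points).
  x = 4: rhs = 10, matching y values: none (0 points).
  x = 5: rhs = 15, matching y values: none (0 points).
  x = 6: rhs = 4, matching y values: 2, 21 (2 points).
  x = 7: rhs = 6, matching y values: 11, 12 (2 points).
  x = 8: rhs = 4, matching y values: 2, 21 (2 points).
  x = 9: rhs = 4, matching y values: 2, 21 (2 points).
  x = 10: rhs = 12, matching y values: 9, 14 (2 points).
  x = 11: rhs = 11, matching y values: none (0 points).
  x = 12: rhs = 7, matching y values: none (0 points).
  x = 13: rhs = 6, matching y values: 11, 12 (2 points).
  x = 14: rhs = 14, matching y values: none (0 points).
  x = 15: rhs = 14, matching y values: none (0 points).
  x = 16: rhs = 12, matching y values: 9, 14 (2 points).
  x = 17: rhs = 14, matching y values: none (0 points).
  x = 18: rhs = 3, matching y values: 7, 16 (2 points).
  x = 19: rhs = 8, matching y values: 10, 13 (2 points).
  x = 20: rhs = 12, matching y values: 9, 14 (2 points).
  x = 21: rhs = 21, matching y values: none (0 points).
  x = 22: rhs = 18, matching y values: 8, 15 (2 points).
Total affine count: 27.
Full point count |E(F_23)| = 27 + 1 = 28.
Hasse bound: |28 − (23+1)| = |4| = 4 ≤ 2√23 ≈ 9.5917 ✓.


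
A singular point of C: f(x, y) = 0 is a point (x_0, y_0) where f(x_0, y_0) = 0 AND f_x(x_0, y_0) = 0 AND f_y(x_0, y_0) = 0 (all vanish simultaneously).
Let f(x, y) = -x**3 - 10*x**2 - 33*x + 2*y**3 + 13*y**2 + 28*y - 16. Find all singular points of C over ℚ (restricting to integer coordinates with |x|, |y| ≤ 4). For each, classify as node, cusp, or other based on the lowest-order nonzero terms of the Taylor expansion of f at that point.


Singular points: {(-3, -2)}; classification: node.

Compute partial derivatives:
  f_x = -3*x**2 - 20*x - 33.
  f_y = 6*y**2 + 26*y + 28.
Scan x_0 ∈ {−4, ..., 4}. For each x_0, f_y(x_0, y) is a polynomial in y; find its integer roots y ∈ {−4, ..., 4}, then test f_x and f at those candidates.
  x = -4: f_y(-4, y) = 6*y**2 + 26*y + 28; vanishes at y ∈ {-2}. (-4, -2): f_x = -1 ≠ 0.
  x = -3: f_y(-3, y) = 6*y**2 + 26*y + 28; vanishes at y ∈ {-2}. (-3, -2): f_x = 0, f = 0 — SINGULAR.
  x = -2: f_y(-2, y) = 6*y**2 + 26*y + 28; vanishes at y ∈ {-2}. (-2, -2): f_x = -5 ≠ 0.
  x = -1: f_y(-1, y) = 6*y**2 + 26*y + 28; vanishes at y ∈ {-2}. (-1, -2): f_x = -16 ≠ 0.
  x = 0: f_y(0, y) = 6*y**2 + 26*y + 28; vanishes at y ∈ {-2}. (0, -2): f_x = -33 ≠ 0.
  x = 1: f_y(1, y) = 6*y**2 + 26*y + 28; vanishes at y ∈ {-2}. (1, -2): f_x = -56 ≠ 0.
  x = 2: f_y(2, y) = 6*y**2 + 26*y + 28; vanishes at y ∈ {-2}. (2, -2): f_x = -85 ≠ 0.
  x = 3: f_y(3, y) = 6*y**2 + 26*y + 28; vanishes at y ∈ {-2}. (3, -2): f_x = -120 ≠ 0.
  x = 4: f_y(4, y) = 6*y**2 + 26*y + 28; vanishes at y ∈ {-2}. (4, -2): f_x = -161 ≠ 0.
Only singular point on the grid: (-3, -2).
Classify: substitute x = -3 + u, y = -2 + v and expand: f = -u**3 - u**2 + 2*v**3 + v**2.
No constant or linear terms (consistent with a singular point). Quadratic part: -u**2 + v**2. Cubic part: -u**3 + 2*v**3.
The quadratic part v**2 - u**2 = (v − u)(v + u) splits into two distinct linear factors, so there are two distinct tangent lines y − -2 = ±(x − -3) — this is a node (ordinary double point).
Classification: node.


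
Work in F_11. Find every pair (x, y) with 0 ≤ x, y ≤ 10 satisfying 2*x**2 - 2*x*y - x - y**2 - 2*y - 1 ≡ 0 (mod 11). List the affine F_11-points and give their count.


Affine F_11-points: {(0, 10), (1, 0), (1, 7), (2, 2), (2, 3), (5, 0), (5, 10), (6, 2), (6, 6), (7, 3)}; count = 10.

For each of the 121 pairs (x, y) ∈ F_11², evaluate f(x, y) mod 11. Record the zeros.
  x = 0: [0↦10, 1↦7, 2↦2, 3↦6, 4↦8, 5↦8, 6↦6, 7↦2, 8↦7, 9↦10, 10↦0]  zeros at y ∈ {10}
  x = 1: [0↦0, 1↦6, 2↦10, 3↦1, 4↦1, 5↦10, 6↦6, 7↦0, 8↦3, 9↦4, 10↦3]  zeros at y ∈ {0, 7}
  x = 2: [0↦5, 1↦9, 2↦0, 3↦0, 4↦9, 5↦5, 6↦10, 7↦2, 8↦3, 9↦2, 10↦10]  zeros at y ∈ {2, 3}
  x = 3: [0↦3, 1↦5, 2↦5, 3↦3, 4↦10, 5↦4, 6↦7, 7↦8, 8↦7, 9↦4, 10↦10]  zeros at y ∈ ∅
  x = 4: [0↦5, 1↦5, 2↦3, 3↦10, 4↦4, 5↦7, 6↦8, 7↦7, 8↦4, 9↦10, 10↦3]  zeros at y ∈ ∅
  x = 5: [0↦0, 1↦9, 2↦5, 3↦10, 4↦2, 5↦3, 6↦2, 7↦10, 8↦5, 9↦9, 10↦0]  zeros at y ∈ {0, 10}
  x = 6: [0↦10, 1↦6, 2↦0, 3↦3, 4↦4, 5↦3, 6↦0, 7↦6, 8↦10, 9↦1, 10↦1]  zeros at y ∈ {2, 6}
  x = 7: [0↦2, 1↦7, 2↦10, 3↦0, 4↦10, 5↦7, 6↦2, 7↦6, 8↦8, 9↦8, 10↦6]  zeros at y ∈ {3}
  x = 8: [0↦9, 1↦1, 2↦2, 3↦1, 4↦9, 5↦4, 6↦8, 7↦10, 8↦10, 9↦8, 10↦4]  zeros at y ∈ ∅
  x = 9: [0↦9, 1↦10, 2↦9, 3↦6, 4↦1, 5↦5, 6↦7, 7↦7, 8↦5, 9↦1, 10↦6]  zeros at y ∈ ∅
  x = 10: [0↦2, 1↦1, 2↦9, 3↦4, 4↦8, 5↦10, 6↦10, 7↦8, 8↦4, 9↦9, 10↦1]  zeros at y ∈ ∅
Collecting zeros: affine points = {(0, 10), (1, 0), (1, 7), (2, 2), (2, 3), (5, 0), (5, 10), (6, 2), (6, 6), (7, 3)}.
Total count |C(F_11)_aff| = 10.


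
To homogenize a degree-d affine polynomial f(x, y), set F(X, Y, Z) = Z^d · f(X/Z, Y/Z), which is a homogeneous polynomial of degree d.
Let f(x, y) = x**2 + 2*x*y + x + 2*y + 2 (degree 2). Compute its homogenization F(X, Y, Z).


F(X, Y, Z) = X**2 + 2*X*Y + X*Z + 2*Y*Z + 2*Z**2

deg(f) = 2.
Substitute x = X/Z, y = Y/Z into f, then multiply by Z^2.
  monomial 1·x^2·y^0 ↦ 1·X^2·Y^0·Z^0.
  monomial 2·x^1·y^1 ↦ 2·X^1·Y^1·Z^0.
  monomial 1·x^1·y^0 ↦ 1·X^1·Y^0·Z^1.
  monomial 2·x^0·y^1 ↦ 2·X^0·Y^1·Z^1.
  monomial 2·x^0·y^0 ↦ 2·X^0·Y^0·Z^2.
Collecting: F(X, Y, Z) = X**2 + 2*X*Y + X*Z + 2*Y*Z + 2*Z**2.


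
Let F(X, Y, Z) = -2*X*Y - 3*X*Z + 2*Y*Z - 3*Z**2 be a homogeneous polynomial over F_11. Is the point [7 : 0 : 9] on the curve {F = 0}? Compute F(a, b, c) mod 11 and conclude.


F(7,0,9) ≡ 8 (mod 11); P is NOT on the curve.

Evaluate F(7, 0, 9) term-by-term (mod 11).
  -2*X*Y ↦ -2·7·0·1 = 0
  -3*X*Z ↦ -3·7·1·9 = -189
  2*Y*Z ↦ 2·1·0·9 = 0
  -3*Z**2 ↦ -3·1·1·81 = -243
Sum: F(7, 0, 9) = (0) + (-189) + (0) + (-243) = -432.
Reducing mod 11: -432 ≡ 8 (mod 11).
Since F(a, b, c) ≡ 8 ≠ 0 (mod 11), P does NOT lie on the curve.


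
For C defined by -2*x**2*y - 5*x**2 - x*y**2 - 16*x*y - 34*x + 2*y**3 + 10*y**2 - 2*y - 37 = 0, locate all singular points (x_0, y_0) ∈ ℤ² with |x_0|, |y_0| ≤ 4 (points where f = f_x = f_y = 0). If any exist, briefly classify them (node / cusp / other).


Singular points: {(-3, -2)}; classification: node.

Compute partial derivatives:
  f_x = -4*x*y - 10*x - y**2 - 16*y - 34.
  f_y = -2*x**2 - 2*x*y - 16*x + 6*y**2 + 20*y - 2.
Scan x_0 ∈ {−4, ..., 4}. For each x_0, f_y(x_0, y) is a polynomial in y; find its integer roots y ∈ {−4, ..., 4}, then test f_x and f at those candidates.
  x = -4: f_y(-4, y) = 6*y**2 + 28*y + 30; vanishes at y ∈ {-3}. (-4, -3): f_x = -3 ≠ 0.
  x = -3: f_y(-3, y) = 6*y**2 + 26*y + 28; vanishes at y ∈ {-2}. (-3, -2): f_x = 0, f = 0 — SINGULAR.
  x = -2: f_y(-2, y) = 6*y**2 + 24*y + 22; no integer root y with |y| ≤ 4.
  x = -1: f_y(-1, y) = 6*y**2 + 22*y + 12; vanishes at y ∈ {-3}. (-1, -3): f_x = 3 ≠ 0.
  x = 0: f_y(0, y) = 6*y**2 + 20*y - 2; no integer root y with |y| ≤ 4.
  x = 1: f_y(1, y) = 6*y**2 + 18*y - 20; no integer root y with |y| ≤ 4.
  x = 2: f_y(2, y) = 6*y**2 + 16*y - 42; no integer root y with |y| ≤ 4.
  x = 3: f_y(3, y) = 6*y**2 + 14*y - 68; no integer root y with |y| ≤ 4.
  x = 4: f_y(4, y) = 6*y**2 + 12*y - 98; no integer root y with |y| ≤ 4.
Only singular point on the grid: (-3, -2).
Classify: substitute x = -3 + u, y = -2 + v and expand: f = -2*u**2*v - u**2 - u*v**2 + 2*v**3 + v**2.
No constant or linear terms (consistent with a singular point). Quadratic part: -u**2 + v**2. Cubic part: -2*u**2*v - u*v**2 + 2*v**3.
The quadratic part v**2 - u**2 = (v − u)(v + u) splits into two distinct linear factors, so there are two distinct tangent lines y − -2 = ±(x − -3) — this is a node (ordinary double point).
Classification: node.


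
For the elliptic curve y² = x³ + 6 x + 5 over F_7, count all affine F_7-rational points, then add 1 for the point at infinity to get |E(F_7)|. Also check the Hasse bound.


Affine points = {(2, 2), (2, 5), (3, 1), (3, 6), (4, 3), (4, 4)}; affine count = 6; |E(F_7)| = 7.

Discriminant check: Δ ∝ 4a³ + 27b² = 4·6³ + 27·5² = 4·216 + 27·25 ≡ 6 (mod 7). Nonzero ⇒ E is nonsingular.
For each x ∈ F_7, compute rhs = x³ + 6·x + 5 mod 7, then count y ∈ F_7 with y² ≡ rhs.
  x = 0: rhs = 5, matching y values: none (0 points).
  x = 1: rhs = 5, matching y values: none (0 points).
  x = 2: rhs = 4, matching y values: 2, 5 (2 points).
  x = 3: rhs = 1, matching y values: 1, 6 (2 points).
  x = 4: rhs = 2, matching y values: 3, 4 (2 points).
  x = 5: rhs = 6, matching y values: none (0 points).
  x = 6: rhs = 5, matching y values: none (0 points).
Total affine count: 6.
Full point count |E(F_7)| = 6 + 1 = 7.
Hasse bound: |7 − (7+1)| = |-1| = 1 ≤ 2√7 ≈ 5.2915 ✓.


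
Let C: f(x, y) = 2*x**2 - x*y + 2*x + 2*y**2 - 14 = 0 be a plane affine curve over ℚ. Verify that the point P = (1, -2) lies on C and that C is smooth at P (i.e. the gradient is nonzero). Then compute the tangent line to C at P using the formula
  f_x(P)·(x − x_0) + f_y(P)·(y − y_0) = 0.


Tangent line at P: 8*x - 9*y - 26 = 0.

Step 1: f(1, -2) = 0, so P lies on C.
Step 2: partial derivatives
  f_x(x, y) = 4*x - y + 2, f_y(x, y) = -x + 4*y.
  f_x(P) = 8, f_y(P) = -9 (gradient nonzero, so P is smooth).
Step 3: tangent line at P: 8·(x − 1) + -9·(y − -2) = 0.
Expanding: 8*x - 9*y - 26 = 0.


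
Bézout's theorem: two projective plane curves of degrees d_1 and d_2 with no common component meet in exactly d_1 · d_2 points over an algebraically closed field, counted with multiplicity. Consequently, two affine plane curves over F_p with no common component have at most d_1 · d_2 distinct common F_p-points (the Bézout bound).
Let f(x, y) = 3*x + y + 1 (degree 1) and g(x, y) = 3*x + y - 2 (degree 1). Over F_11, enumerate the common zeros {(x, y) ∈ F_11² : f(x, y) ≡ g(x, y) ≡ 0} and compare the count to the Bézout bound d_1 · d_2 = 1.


Common zeros: ∅; count = 0; Bézout bound = 1.

deg(f) = 1, deg(g) = 1, so Bézout bound = 1.
Scan x ∈ F_11. For each x, list the y ∈ F_11 with f(x, y) ≡ 0 and those with g(x, y) ≡ 0 (mod 11); the common zeros in that column are the intersection.
  x = 0: f ≡ 0 at y ∈ {10}; g ≡ 0 at y ∈ {2}; common: ∅.
  x = 1: f ≡ 0 at y ∈ {7}; g ≡ 0 at y ∈ {10}; common: ∅.
  x = 2: f ≡ 0 at y ∈ {4}; g ≡ 0 at y ∈ {7}; common: ∅.
  x = 3: f ≡ 0 at y ∈ {1}; g ≡ 0 at y ∈ {4}; common: ∅.
  x = 4: f ≡ 0 at y ∈ {9}; g ≡ 0 at y ∈ {1}; common: ∅.
  x = 5: f ≡ 0 at y ∈ {6}; g ≡ 0 at y ∈ {9}; common: ∅.
  x = 6: f ≡ 0 at y ∈ {3}; g ≡ 0 at y ∈ {6}; common: ∅.
  x = 7: f ≡ 0 at y ∈ {0}; g ≡ 0 at y ∈ {3}; common: ∅.
  x = 8: f ≡ 0 at y ∈ {8}; g ≡ 0 at y ∈ {0}; common: ∅.
  x = 9: f ≡ 0 at y ∈ {5}; g ≡ 0 at y ∈ {8}; common: ∅.
  x = 10: f ≡ 0 at y ∈ {2}; g ≡ 0 at y ∈ {5}; common: ∅.
Collecting: common zeros = ∅, so the count is 0.
Comparison with the Bézout bound: 0 ≤ 1 = deg(f)·deg(g), as expected for curves with no common component (the affine F_11-count falls short of the bound because intersections may lie at infinity, over extension fields, or carry multiplicity).


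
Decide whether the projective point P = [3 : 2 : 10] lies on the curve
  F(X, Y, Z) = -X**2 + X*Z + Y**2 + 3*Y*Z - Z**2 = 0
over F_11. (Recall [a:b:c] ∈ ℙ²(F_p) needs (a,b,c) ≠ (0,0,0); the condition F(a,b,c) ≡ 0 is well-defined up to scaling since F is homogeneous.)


F(3,2,10) ≡ 7 (mod 11); P is NOT on the curve.

Evaluate F(3, 2, 10) term-by-term (mod 11).
  -X**2 ↦ -1·9·1·1 = -9
  X*Z ↦ 1·3·1·10 = 30
  Y**2 ↦ 1·1·4·1 = 4
  3*Y*Z ↦ 3·1·2·10 = 60
  -Z**2 ↦ -1·1·1·100 = -100
Sum: F(3, 2, 10) = (-9) + (30) + (4) + (60) + (-100) = -15.
Reducing mod 11: -15 ≡ 7 (mod 11).
Since F(a, b, c) ≡ 7 ≠ 0 (mod 11), P does NOT lie on the curve.


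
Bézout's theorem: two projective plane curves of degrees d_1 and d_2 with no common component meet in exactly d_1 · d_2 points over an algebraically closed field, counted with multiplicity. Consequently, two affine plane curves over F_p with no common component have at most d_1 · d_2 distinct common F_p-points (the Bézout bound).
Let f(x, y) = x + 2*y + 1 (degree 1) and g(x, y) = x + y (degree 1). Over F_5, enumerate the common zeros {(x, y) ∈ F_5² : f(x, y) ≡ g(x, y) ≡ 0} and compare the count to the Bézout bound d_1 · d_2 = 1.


Common zeros: {(1, 4)}; count = 1; Bézout bound = 1.

deg(f) = 1, deg(g) = 1, so Bézout bound = 1.
Scan x ∈ F_5. For each x, list the y ∈ F_5 with f(x, y) ≡ 0 and those with g(x, y) ≡ 0 (mod 5); the common zeros in that column are the intersection.
  x = 0: f ≡ 0 at y ∈ {2}; g ≡ 0 at y ∈ {0}; common: ∅.
  x = 1: f ≡ 0 at y ∈ {4}; g ≡ 0 at y ∈ {4}; common: {4}.
  x = 2: f ≡ 0 at y ∈ {1}; g ≡ 0 at y ∈ {3}; common: ∅.
  x = 3: f ≡ 0 at y ∈ {3}; g ≡ 0 at y ∈ {2}; common: ∅.
  x = 4: f ≡ 0 at y ∈ {0}; g ≡ 0 at y ∈ {1}; common: ∅.
Collecting: common zeros = {(1, 4)}, so the count is 1.
Comparison with the Bézout bound: 1 ≤ 1 = deg(f)·deg(g), as expected for curves with no common component (the bound is attained).


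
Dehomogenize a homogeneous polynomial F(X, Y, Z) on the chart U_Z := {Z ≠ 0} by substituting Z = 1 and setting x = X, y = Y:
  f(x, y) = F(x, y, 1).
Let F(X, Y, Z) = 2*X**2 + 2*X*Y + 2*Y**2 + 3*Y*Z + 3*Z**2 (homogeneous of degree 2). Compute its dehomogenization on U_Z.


f(x, y) = 2*x**2 + 2*x*y + 2*y**2 + 3*y + 3

On U_Z we set Z = 1. Each monomial c·X^i·Y^j·Z^k in F becomes c·x^i·y^j·1^k = c·x^i·y^j.
Substituting Z = 1: F(X, Y, 1) = 2*x**2 + 2*x*y + 2*y**2 + 3*y + 3.
Note: deg(f) ≤ deg(F) = 2; strict inequality happens when F is divisible by Z (lost terms).


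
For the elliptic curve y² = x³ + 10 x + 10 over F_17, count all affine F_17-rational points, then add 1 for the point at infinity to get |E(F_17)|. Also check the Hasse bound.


Affine points = {(1, 2), (1, 15), (2, 2), (2, 15), (3, 4), (3, 13), (5, 7), (5, 10), (7, 7), (7, 10), (9, 8), (9, 9), (13, 5), (13, 12), (14, 2), (14, 15), (15, 4), (15, 13), (16, 4), (16, 13)}; affine count = 20; |E(F_17)| = 21.

Discriminant check: Δ ∝ 4a³ + 27b² = 4·10³ + 27·10² = 4·1000 + 27·100 ≡ 2 (mod 17). Nonzero ⇒ E is nonsingular.
For each x ∈ F_17, compute rhs = x³ + 10·x + 10 mod 17, then count y ∈ F_17 with y² ≡ rhs.
  x = 0: rhs = 10, matching y values: none (0 points).
  x = 1: rhs = 4, matching y values: 2, 15 (2 points).
  x = 2: rhs = 4, matching y values: 2, 15 (2 points).
  x = 3: rhs = 16, matching y values: 4, 13 (2 points).
  x = 4: rhs = 12, matching y values: none (0 points).
  x = 5: rhs = 15, matching y values: 7, 10 (2 points).
  x = 6: rhs = 14, matching y values: none (0 points).
  x = 7: rhs = 15, matching y values: 7, 10 (2 points).
  x = 8: rhs = 7, matching y values: none (0 points).
  x = 9: rhs = 13, matching y values: 8, 9 (2 points).
  x = 10: rhs = 5, matching y values: none (0 points).
  x = 11: rhs = 6, matching y values: none (0 points).
  x = 12: rhs = 5, matching y values: none (0 points).
  x = 13: rhs = 8, matching y values: 5, 12 (2 points).
  x = 14: rhs = 4, matching y values: 2, 15 (2 points).
  x = 15: rhs = 16, matching y values: 4, 13 (2 points).
  x = 16: rhs = 16, matching y values: 4, 13 (2 points).
Total affine count: 20.
Full point count |E(F_17)| = 20 + 1 = 21.
Hasse bound: |21 − (17+1)| = |3| = 3 ≤ 2√17 ≈ 8.2462 ✓.


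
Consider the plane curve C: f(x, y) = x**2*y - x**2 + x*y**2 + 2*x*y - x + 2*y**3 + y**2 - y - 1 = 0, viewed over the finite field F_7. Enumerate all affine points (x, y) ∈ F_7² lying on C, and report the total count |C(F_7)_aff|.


Affine F_7-points: {(2, 0), (2, 2), (3, 1), (3, 3), (4, 0), (4, 3), (4, 5), (5, 2), (5, 4), (5, 5), (6, 4)}; count = 11.

For each of the 49 pairs (x, y) ∈ F_7², evaluate f(x, y) mod 7. Record the zeros.
  x = 0: [0↦6, 1↦1, 2↦3, 3↦3, 4↦6, 5↦3, 6↦6]  zeros at y ∈ ∅
  x = 1: [0↦4, 1↦3, 2↦4, 3↦5, 4↦4, 5↦6, 6↦2]  zeros at y ∈ ∅
  x = 2: [0↦0, 1↦5, 2↦0, 3↦4, 4↦1, 5↦3, 6↦1]  zeros at y ∈ {0, 2}
  x = 3: [0↦1, 1↦0, 2↦5, 3↦0, 4↦4, 5↦1, 6↦3]  zeros at y ∈ {1, 3}
  x = 4: [0↦0, 1↦2, 2↦5, 3↦0, 4↦6, 5↦0, 6↦1]  zeros at y ∈ {0, 3, 5}
  x = 5: [0↦4, 1↦4, 2↦0, 3↦4, 4↦0, 5↦0, 6↦2]  zeros at y ∈ {2, 4, 5}
  x = 6: [0↦6, 1↦6, 2↦4, 3↦5, 4↦0, 5↦1, 6↦6]  zeros at y ∈ {4}
Collecting zeros: affine points = {(2, 0), (2, 2), (3, 1), (3, 3), (4, 0), (4, 3), (4, 5), (5, 2), (5, 4), (5, 5), (6, 4)}.
Total count |C(F_7)_aff| = 11.


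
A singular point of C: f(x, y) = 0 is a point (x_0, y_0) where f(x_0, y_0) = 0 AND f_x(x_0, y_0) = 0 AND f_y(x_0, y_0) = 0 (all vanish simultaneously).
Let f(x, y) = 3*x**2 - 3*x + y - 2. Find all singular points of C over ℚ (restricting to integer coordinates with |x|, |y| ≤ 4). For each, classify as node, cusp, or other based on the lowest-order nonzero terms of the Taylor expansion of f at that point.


No singular points in the scanned grid; C is smooth there.

Compute partial derivatives:
  f_x = 6*x - 3.
  f_y = 1.
f_y = 1 is a nonzero constant, so f_y never vanishes: no point (x, y) can satisfy f = f_x = f_y = 0. In particular no (x, y) ∈ {−4, ..., 4}² is singular; the curve is smooth.


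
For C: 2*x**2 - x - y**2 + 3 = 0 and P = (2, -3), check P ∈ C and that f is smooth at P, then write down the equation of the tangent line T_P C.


Tangent line at P: 7*x + 6*y + 4 = 0.

Step 1: f(2, -3) = 0, so P lies on C.
Step 2: partial derivatives
  f_x(x, y) = 4*x - 1, f_y(x, y) = -2*y.
  f_x(P) = 7, f_y(P) = 6 (gradient nonzero, so P is smooth).
Step 3: tangent line at P: 7·(x − 2) + 6·(y − -3) = 0.
Expanding: 7*x + 6*y + 4 = 0.


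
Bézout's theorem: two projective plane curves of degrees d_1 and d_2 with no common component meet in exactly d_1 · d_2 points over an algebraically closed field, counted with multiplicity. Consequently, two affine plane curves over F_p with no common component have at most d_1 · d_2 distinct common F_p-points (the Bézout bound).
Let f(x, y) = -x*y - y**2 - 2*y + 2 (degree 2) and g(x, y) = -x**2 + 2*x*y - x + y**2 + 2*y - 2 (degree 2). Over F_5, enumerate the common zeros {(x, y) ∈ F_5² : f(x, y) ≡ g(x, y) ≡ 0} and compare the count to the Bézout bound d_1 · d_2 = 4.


Common zeros: ∅; count = 0; Bézout bound = 4.

deg(f) = 2, deg(g) = 2, so Bézout bound = 4.
Scan x ∈ F_5. For each x, list the y ∈ F_5 with f(x, y) ≡ 0 and those with g(x, y) ≡ 0 (mod 5); the common zeros in that column are the intersection.
  x = 0: f ≡ 0 at y ∈ ∅; g ≡ 0 at y ∈ ∅; common: ∅.
  x = 1: f ≡ 0 at y ∈ ∅; g ≡ 0 at y ∈ ∅; common: ∅.
  x = 2: f ≡ 0 at y ∈ {2, 4}; g ≡ 0 at y ∈ ∅; common: ∅.
  x = 3: f ≡ 0 at y ∈ ∅; g ≡ 0 at y ∈ {1}; common: ∅.
  x = 4: f ≡ 0 at y ∈ {1, 3}; g ≡ 0 at y ∈ ∅; common: ∅.
Collecting: common zeros = ∅, so the count is 0.
Comparison with the Bézout bound: 0 ≤ 4 = deg(f)·deg(g), as expected for curves with no common component (the affine F_5-count falls short of the bound because intersections may lie at infinity, over extension fields, or carry multiplicity).


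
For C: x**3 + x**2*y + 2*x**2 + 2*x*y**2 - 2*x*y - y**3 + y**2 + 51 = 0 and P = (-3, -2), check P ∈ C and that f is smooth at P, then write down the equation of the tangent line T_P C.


Tangent line at P: 39*x + 23*y + 163 = 0.

Step 1: f(-3, -2) = 0, so P lies on C.
Step 2: partial derivatives
  f_x(x, y) = 3*x**2 + 2*x*y + 4*x + 2*y**2 - 2*y, f_y(x, y) = x**2 + 4*x*y - 2*x - 3*y**2 + 2*y.
  f_x(P) = 39, f_y(P) = 23 (gradient nonzero, so P is smooth).
Step 3: tangent line at P: 39·(x − -3) + 23·(y − -2) = 0.
Expanding: 39*x + 23*y + 163 = 0.


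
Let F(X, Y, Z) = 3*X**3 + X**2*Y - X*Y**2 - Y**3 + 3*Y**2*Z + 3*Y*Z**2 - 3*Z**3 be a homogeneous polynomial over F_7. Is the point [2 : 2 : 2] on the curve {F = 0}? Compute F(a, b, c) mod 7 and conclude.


F(2,2,2) ≡ 5 (mod 7); P is NOT on the curve.

Evaluate F(2, 2, 2) term-by-term (mod 7).
  3*X**3 ↦ 3·8·1·1 = 24
  X**2*Y ↦ 1·4·2·1 = 8
  -X*Y**2 ↦ -1·2·4·1 = -8
  -Y**3 ↦ -1·1·8·1 = -8
  3*Y**2*Z ↦ 3·1·4·2 = 24
  3*Y*Z**2 ↦ 3·1·2·4 = 24
  -3*Z**3 ↦ -3·1·1·8 = -24
Sum: F(2, 2, 2) = (24) + (8) + (-8) + (-8) + (24) + (24) + (-24) = 40.
Reducing mod 7: 40 ≡ 5 (mod 7).
Since F(a, b, c) ≡ 5 ≠ 0 (mod 7), P does NOT lie on the curve.


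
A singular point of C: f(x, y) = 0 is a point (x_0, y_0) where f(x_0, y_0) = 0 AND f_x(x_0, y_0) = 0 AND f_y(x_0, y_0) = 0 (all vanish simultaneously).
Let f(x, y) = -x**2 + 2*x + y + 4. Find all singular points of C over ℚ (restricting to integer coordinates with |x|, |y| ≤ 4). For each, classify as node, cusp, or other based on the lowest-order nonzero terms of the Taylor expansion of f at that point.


No singular points in the scanned grid; C is smooth there.

Compute partial derivatives:
  f_x = 2 - 2*x.
  f_y = 1.
f_y = 1 is a nonzero constant, so f_y never vanishes: no point (x, y) can satisfy f = f_x = f_y = 0. In particular no (x, y) ∈ {−4, ..., 4}² is singular; the curve is smooth.


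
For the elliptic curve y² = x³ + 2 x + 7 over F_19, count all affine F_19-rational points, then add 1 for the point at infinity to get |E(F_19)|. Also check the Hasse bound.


Affine points = {(0, 8), (0, 11), (2, 0), (5, 3), (5, 16), (6, 8), (6, 11), (10, 1), (10, 18), (11, 7), (11, 12), (12, 7), (12, 12), (13, 8), (13, 11), (14, 9), (14, 10), (15, 7), (15, 12), (18, 2), (18, 17)}; affine count = 21; |E(F_19)| = 22.

Discriminant check: Δ ∝ 4a³ + 27b² = 4·2³ + 27·7² = 4·8 + 27·49 ≡ 6 (mod 19). Nonzero ⇒ E is nonsingular.
For each x ∈ F_19, compute rhs = x³ + 2·x + 7 mod 19, then count y ∈ F_19 with y² ≡ rhs.
  x = 0: rhs = 7, matching y values: 8, 11 (2 points).
  x = 1: rhs = 10, matching y values: none (0 points).
  x = 2: rhs = 0, matching y values: 0 (1 points).
  x = 3: rhs = 2, matching y values: none (0 points).
  x = 4: rhs = 3, matching y values: none (0 points).
  x = 5: rhs = 9, matching y values: 3, 16 (2 points).
  x = 6: rhs = 7, matching y values: 8, 11 (2 points).
  x = 7: rhs = 3, matching y values: none (0 points).
  x = 8: rhs = 3, matching y values: none (0 points).
  x = 9: rhs = 13, matching y values: none (0 points).
  x = 10: rhs = 1, matching y values: 1, 18 (2 points).
  x = 11: rhs = 11, matching y values: 7, 12 (2 points).
  x = 12: rhs = 11, matching y values: 7, 12 (2 points).
  x = 13: rhs = 7, matching y values: 8, 11 (2 points).
  x = 14: rhs = 5, matching y values: 9, 10 (2 points).
  x = 15: rhs = 11, matching y values: 7, 12 (2 points).
  x = 16: rhs = 12, matching y values: none (0 points).
  x = 17: rhs = 14, matching y values: none (0 points).
  x = 18: rhs = 4, matching y values: 2, 17 (2 points).
Total affine count: 21.
Full point count |E(F_19)| = 21 + 1 = 22.
Hasse bound: |22 − (19+1)| = |2| = 2 ≤ 2√19 ≈ 8.7178 ✓.


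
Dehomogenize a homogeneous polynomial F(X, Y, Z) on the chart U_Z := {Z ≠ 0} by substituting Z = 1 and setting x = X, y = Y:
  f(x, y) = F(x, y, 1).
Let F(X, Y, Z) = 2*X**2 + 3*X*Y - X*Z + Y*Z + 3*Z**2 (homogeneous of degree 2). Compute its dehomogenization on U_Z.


f(x, y) = 2*x**2 + 3*x*y - x + y + 3

On U_Z we set Z = 1. Each monomial c·X^i·Y^j·Z^k in F becomes c·x^i·y^j·1^k = c·x^i·y^j.
Substituting Z = 1: F(X, Y, 1) = 2*x**2 + 3*x*y - x + y + 3.
Note: deg(f) ≤ deg(F) = 2; strict inequality happens when F is divisible by Z (lost terms).


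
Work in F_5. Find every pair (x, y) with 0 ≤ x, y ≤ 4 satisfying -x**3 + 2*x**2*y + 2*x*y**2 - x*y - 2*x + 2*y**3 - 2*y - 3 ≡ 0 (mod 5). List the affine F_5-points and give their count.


Affine F_5-points: {(0, 3), (1, 4), (2, 0), (2, 1), (2, 2), (3, 1), (3, 2), (3, 4), (4, 0), (4, 2), (4, 4)}; count = 11.

For each of the 25 pairs (x, y) ∈ F_5², evaluate f(x, y) mod 5. Record the zeros.
  x = 0: [0↦2, 1↦2, 2↦4, 3↦0, 4↦2]  zeros at y ∈ {3}
  x = 1: [0↦4, 1↦2, 2↦1, 3↦3, 4↦0]  zeros at y ∈ {4}
  x = 2: [0↦0, 1↦0, 2↦0, 3↦2, 4↦3]  zeros at y ∈ {0, 1, 2}
  x = 3: [0↦4, 1↦0, 2↦0, 3↦1, 4↦0]  zeros at y ∈ {1, 2, 4}
  x = 4: [0↦0, 1↦1, 2↦0, 3↦4, 4↦0]  zeros at y ∈ {0, 2, 4}
Collecting zeros: affine points = {(0, 3), (1, 4), (2, 0), (2, 1), (2, 2), (3, 1), (3, 2), (3, 4), (4, 0), (4, 2), (4, 4)}.
Total count |C(F_5)_aff| = 11.
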